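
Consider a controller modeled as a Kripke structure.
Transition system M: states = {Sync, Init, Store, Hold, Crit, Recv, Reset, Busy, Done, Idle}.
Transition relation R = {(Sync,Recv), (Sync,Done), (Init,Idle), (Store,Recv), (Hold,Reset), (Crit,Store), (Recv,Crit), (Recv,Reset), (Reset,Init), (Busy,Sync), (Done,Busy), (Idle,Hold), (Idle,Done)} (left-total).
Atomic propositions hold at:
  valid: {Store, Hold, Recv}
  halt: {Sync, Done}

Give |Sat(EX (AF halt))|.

4

AF halt: least fixpoint, start Z0 = {Sync, Done}, add states with every successor in Z. Z1 = {Sync, Busy, Done}; fixed.
Sat(AF halt) = {Sync, Busy, Done}
Sat(EX (AF halt)) = {s : some successor in {Sync, Busy, Done}} = {Sync, Busy, Done, Idle}
|Sat(EX (AF halt))| = |{Sync, Busy, Done, Idle}| = 4.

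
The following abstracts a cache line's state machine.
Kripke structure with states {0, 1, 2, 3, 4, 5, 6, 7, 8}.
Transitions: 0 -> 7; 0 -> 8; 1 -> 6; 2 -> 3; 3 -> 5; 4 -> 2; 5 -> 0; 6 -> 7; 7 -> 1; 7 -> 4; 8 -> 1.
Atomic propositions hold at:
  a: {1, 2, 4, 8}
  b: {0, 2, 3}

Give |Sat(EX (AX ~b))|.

7

Sat(~b) = {1, 4, 5, 6, 7, 8}
Sat(AX ~b) = {s : every successor in {1, 4, 5, 6, 7, 8}} = {0, 1, 3, 6, 7, 8}
Sat(EX (AX ~b)) = {s : some successor in {0, 1, 3, 6, 7, 8}} = {0, 1, 2, 5, 6, 7, 8}
|Sat(EX (AX ~b))| = |{0, 1, 2, 5, 6, 7, 8}| = 7.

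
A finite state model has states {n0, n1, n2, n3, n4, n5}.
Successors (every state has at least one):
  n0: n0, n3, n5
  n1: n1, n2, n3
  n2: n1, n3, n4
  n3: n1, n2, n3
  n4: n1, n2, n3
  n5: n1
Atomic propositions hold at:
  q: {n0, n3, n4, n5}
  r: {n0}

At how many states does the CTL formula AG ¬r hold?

5

Sat(¬r) = {n1, n2, n3, n4, n5}
AG ¬r: greatest fixpoint, start Z0 = {n1, n2, n3, n4, n5}, keep only states in Sat with every successor in Z. Already a fixed point.
Sat(AG ¬r) = {n1, n2, n3, n4, n5}
|Sat(AG ¬r)| = |{n1, n2, n3, n4, n5}| = 5.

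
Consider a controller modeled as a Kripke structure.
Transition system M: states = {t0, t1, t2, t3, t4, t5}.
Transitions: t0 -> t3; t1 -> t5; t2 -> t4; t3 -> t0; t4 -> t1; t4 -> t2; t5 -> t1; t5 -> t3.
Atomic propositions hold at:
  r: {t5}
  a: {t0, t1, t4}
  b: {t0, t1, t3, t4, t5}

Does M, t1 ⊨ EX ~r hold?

No

Sat(~r) = {t0, t1, t2, t3, t4}
Sat(EX ~r) = {s : some successor in {t0, t1, t2, t3, t4}} = {t0, t2, t3, t4, t5}
t1 ∉ Sat(EX ~r) = {t0, t2, t3, t4, t5}, so the formula does not hold at t1.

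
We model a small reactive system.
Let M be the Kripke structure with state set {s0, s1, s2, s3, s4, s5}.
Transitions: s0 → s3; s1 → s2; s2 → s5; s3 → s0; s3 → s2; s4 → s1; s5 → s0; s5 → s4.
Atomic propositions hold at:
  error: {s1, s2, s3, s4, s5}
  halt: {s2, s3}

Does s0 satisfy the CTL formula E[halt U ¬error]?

Sat(¬error) = {s0}
E[halt U ¬error]: least fixpoint, start Z0 = Sat(¬error) = {s0}, add states in Sat(halt) with some successor in Z. Z1 = {s0, s3}; fixed.
Sat(E[halt U ¬error]) = {s0, s3}
s0 ∈ Sat(E[halt U ¬error]) = {s0, s3}, so the formula holds at s0.

Yes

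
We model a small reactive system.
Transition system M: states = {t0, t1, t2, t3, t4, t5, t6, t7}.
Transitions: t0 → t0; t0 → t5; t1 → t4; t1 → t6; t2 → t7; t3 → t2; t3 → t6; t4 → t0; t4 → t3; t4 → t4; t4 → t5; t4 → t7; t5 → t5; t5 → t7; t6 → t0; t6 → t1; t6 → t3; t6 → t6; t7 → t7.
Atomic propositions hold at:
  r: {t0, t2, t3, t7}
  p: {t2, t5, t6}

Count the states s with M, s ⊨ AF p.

4

AF p: least fixpoint, start Z0 = {t2, t5, t6}, add states with every successor in Z. Z1 = {t2, t3, t5, t6}; fixed.
Sat(AF p) = {t2, t3, t5, t6}
|Sat(AF p)| = |{t2, t3, t5, t6}| = 4.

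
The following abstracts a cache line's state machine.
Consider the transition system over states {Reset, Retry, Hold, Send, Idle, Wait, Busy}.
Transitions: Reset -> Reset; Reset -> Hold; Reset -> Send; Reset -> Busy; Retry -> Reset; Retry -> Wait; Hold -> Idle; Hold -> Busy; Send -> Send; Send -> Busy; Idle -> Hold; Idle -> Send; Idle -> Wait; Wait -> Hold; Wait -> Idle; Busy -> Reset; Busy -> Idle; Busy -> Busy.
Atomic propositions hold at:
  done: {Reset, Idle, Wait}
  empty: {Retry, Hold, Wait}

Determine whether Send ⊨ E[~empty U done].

Yes

Sat(~empty) = {Reset, Send, Idle, Busy}
E[~empty U done]: least fixpoint, start Z0 = Sat(done) = {Reset, Idle, Wait}, add states in Sat(~empty) with some successor in Z. Z1 = {Reset, Idle, Wait, Busy}; Z2 = {Reset, Send, Idle, Wait, Busy}; fixed.
Sat(E[~empty U done]) = {Reset, Send, Idle, Wait, Busy}
Send ∈ Sat(E[~empty U done]) = {Reset, Send, Idle, Wait, Busy}, so the formula holds at Send.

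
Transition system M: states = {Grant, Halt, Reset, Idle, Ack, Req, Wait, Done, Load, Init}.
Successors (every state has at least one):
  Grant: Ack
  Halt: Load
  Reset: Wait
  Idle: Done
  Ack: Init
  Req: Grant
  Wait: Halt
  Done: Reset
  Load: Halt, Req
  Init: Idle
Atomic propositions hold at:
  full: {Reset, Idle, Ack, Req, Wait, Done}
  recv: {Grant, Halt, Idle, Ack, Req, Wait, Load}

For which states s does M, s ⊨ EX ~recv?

{Idle, Ack, Done}

Sat(~recv) = {Reset, Done, Init}
Sat(EX ~recv) = {s : some successor in {Reset, Done, Init}} = {Idle, Ack, Done}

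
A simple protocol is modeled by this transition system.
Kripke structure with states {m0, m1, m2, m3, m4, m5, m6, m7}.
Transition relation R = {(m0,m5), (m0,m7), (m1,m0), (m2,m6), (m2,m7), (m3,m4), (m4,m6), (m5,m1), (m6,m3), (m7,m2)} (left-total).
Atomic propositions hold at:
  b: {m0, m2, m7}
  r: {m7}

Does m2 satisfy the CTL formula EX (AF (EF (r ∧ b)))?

Sat(r ∧ b) = {m7}
EF (r ∧ b): least fixpoint, start Z0 = {m7}, add states with some successor in Z. Z1 = {m0, m2, m7}; Z2 = {m0, m1, m2, m7}; Z3 = {m0, m1, m2, m5, m7}; fixed.
Sat(EF (r ∧ b)) = {m0, m1, m2, m5, m7}
AF (EF (r ∧ b)): least fixpoint, start Z0 = {m0, m1, m2, m5, m7}, add states with every successor in Z. Already a fixed point.
Sat(AF (EF (r ∧ b))) = {m0, m1, m2, m5, m7}
Sat(EX (AF (EF (r ∧ b)))) = {s : some successor in {m0, m1, m2, m5, m7}} = {m0, m1, m2, m5, m7}
m2 ∈ Sat(EX (AF (EF (r ∧ b)))) = {m0, m1, m2, m5, m7}, so the formula holds at m2.

Yes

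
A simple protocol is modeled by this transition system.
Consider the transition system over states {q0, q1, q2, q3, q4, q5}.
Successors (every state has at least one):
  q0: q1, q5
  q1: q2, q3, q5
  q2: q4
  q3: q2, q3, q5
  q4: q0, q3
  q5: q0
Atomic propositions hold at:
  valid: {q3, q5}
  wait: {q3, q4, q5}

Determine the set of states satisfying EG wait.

EG wait: greatest fixpoint, start Z0 = {q3, q4, q5}, keep only states in Sat with some successor in Z. Z1 = {q3, q4}; fixed.
Sat(EG wait) = {q3, q4}

{q3, q4}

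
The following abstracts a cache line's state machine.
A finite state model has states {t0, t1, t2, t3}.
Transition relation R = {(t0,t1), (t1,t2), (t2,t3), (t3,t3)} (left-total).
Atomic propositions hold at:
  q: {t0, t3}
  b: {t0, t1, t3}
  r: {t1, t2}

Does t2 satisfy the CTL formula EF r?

Yes

EF r: least fixpoint, start Z0 = {t1, t2}, add states with some successor in Z. Z1 = {t0, t1, t2}; fixed.
Sat(EF r) = {t0, t1, t2}
t2 ∈ Sat(EF r) = {t0, t1, t2}, so the formula holds at t2.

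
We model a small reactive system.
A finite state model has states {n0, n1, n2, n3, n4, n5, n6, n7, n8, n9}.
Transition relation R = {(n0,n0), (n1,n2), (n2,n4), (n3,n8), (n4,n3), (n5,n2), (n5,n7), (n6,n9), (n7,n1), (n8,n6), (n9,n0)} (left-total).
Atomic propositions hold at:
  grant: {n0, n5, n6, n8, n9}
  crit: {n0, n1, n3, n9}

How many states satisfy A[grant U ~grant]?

6

Sat(~grant) = {n1, n2, n3, n4, n7}
A[grant U ~grant]: least fixpoint, start Z0 = Sat(~grant) = {n1, n2, n3, n4, n7}, add states in Sat(grant) with every successor in Z. Z1 = {n1, n2, n3, n4, n5, n7}; fixed.
Sat(A[grant U ~grant]) = {n1, n2, n3, n4, n5, n7}
|Sat(A[grant U ~grant])| = |{n1, n2, n3, n4, n5, n7}| = 6.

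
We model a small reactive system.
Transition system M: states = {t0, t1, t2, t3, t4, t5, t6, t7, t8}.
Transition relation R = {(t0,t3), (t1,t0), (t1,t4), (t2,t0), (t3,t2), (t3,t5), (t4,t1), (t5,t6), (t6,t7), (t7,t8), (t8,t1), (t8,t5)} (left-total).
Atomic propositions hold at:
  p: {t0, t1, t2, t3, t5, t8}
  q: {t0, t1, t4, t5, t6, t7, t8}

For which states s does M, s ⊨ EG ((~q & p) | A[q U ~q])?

{t0, t2, t3}

Sat(~q) = {t2, t3}
Sat(~q & p) = {t2, t3}
A[q U ~q]: least fixpoint, start Z0 = Sat(~q) = {t2, t3}, add states in Sat(q) with every successor in Z. Z1 = {t0, t2, t3}; fixed.
Sat(A[q U ~q]) = {t0, t2, t3}
Sat((~q & p) | A[q U ~q]) = {t0, t2, t3}
EG ((~q & p) | A[q U ~q]): greatest fixpoint, start Z0 = {t0, t2, t3}, keep only states in Sat with some successor in Z. Already a fixed point.
Sat(EG ((~q & p) | A[q U ~q])) = {t0, t2, t3}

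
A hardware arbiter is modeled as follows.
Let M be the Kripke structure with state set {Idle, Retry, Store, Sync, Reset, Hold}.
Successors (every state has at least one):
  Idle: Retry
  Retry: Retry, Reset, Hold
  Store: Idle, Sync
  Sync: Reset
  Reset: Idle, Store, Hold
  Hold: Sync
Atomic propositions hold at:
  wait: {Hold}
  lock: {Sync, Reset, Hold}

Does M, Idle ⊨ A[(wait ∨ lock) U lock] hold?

Sat(wait ∨ lock) = {Sync, Reset, Hold}
A[(wait ∨ lock) U lock]: least fixpoint, start Z0 = Sat(lock) = {Sync, Reset, Hold}, add states in Sat(wait ∨ lock) with every successor in Z. Already a fixed point.
Sat(A[(wait ∨ lock) U lock]) = {Sync, Reset, Hold}
Idle ∉ Sat(A[(wait ∨ lock) U lock]) = {Sync, Reset, Hold}, so the formula does not hold at Idle.

No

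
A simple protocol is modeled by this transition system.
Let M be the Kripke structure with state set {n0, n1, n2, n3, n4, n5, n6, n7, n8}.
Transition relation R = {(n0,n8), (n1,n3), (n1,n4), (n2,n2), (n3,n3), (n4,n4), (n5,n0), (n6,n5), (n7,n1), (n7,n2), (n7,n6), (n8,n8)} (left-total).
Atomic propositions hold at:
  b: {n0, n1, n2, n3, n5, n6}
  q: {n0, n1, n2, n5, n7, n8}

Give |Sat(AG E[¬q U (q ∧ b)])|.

Sat(¬q) = {n3, n4, n6}
Sat(q ∧ b) = {n0, n1, n2, n5}
E[¬q U (q ∧ b)]: least fixpoint, start Z0 = Sat((q ∧ b)) = {n0, n1, n2, n5}, add states in Sat(¬q) with some successor in Z. Z1 = {n0, n1, n2, n5, n6}; fixed.
Sat(E[¬q U (q ∧ b)]) = {n0, n1, n2, n5, n6}
AG E[¬q U (q ∧ b)]: greatest fixpoint, start Z0 = {n0, n1, n2, n5, n6}, keep only states in Sat with every successor in Z. Z1 = {n2, n5, n6}; Z2 = {n2, n6}; Z3 = {n2}; fixed.
Sat(AG E[¬q U (q ∧ b)]) = {n2}
|Sat(AG E[¬q U (q ∧ b)])| = |{n2}| = 1.

1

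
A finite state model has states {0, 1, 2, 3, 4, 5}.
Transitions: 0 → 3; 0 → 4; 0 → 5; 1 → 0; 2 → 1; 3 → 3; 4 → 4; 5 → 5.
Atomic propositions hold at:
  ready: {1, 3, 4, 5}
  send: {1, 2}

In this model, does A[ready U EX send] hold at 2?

Yes

Sat(EX send) = {s : some successor in {1, 2}} = {2}
A[ready U EX send]: least fixpoint, start Z0 = Sat(EX send) = {2}, add states in Sat(ready) with every successor in Z. Already a fixed point.
Sat(A[ready U EX send]) = {2}
2 ∈ Sat(A[ready U EX send]) = {2}, so the formula holds at 2.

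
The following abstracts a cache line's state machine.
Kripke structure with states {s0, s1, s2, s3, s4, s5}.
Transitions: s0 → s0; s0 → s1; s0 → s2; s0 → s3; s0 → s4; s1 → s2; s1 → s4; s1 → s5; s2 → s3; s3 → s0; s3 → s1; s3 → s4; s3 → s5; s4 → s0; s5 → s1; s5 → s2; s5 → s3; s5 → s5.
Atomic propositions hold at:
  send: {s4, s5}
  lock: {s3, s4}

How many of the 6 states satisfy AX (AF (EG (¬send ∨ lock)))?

3

Sat(¬send) = {s0, s1, s2, s3}
Sat(¬send ∨ lock) = {s0, s1, s2, s3, s4}
EG (¬send ∨ lock): greatest fixpoint, start Z0 = {s0, s1, s2, s3, s4}, keep only states in Sat with some successor in Z. Already a fixed point.
Sat(EG (¬send ∨ lock)) = {s0, s1, s2, s3, s4}
AF (EG (¬send ∨ lock)): least fixpoint, start Z0 = {s0, s1, s2, s3, s4}, add states with every successor in Z. Already a fixed point.
Sat(AF (EG (¬send ∨ lock))) = {s0, s1, s2, s3, s4}
Sat(AX (AF (EG (¬send ∨ lock)))) = {s : every successor in {s0, s1, s2, s3, s4}} = {s0, s2, s4}
|Sat(AX (AF (EG (¬send ∨ lock))))| = |{s0, s2, s4}| = 3.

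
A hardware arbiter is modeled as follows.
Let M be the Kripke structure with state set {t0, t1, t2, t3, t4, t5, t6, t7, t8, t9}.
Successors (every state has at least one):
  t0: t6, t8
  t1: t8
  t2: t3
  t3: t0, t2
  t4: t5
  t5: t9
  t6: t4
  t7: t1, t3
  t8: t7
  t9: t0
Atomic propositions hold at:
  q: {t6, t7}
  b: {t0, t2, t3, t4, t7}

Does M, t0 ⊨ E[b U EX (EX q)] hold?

Sat(EX q) = {s : some successor in {t6, t7}} = {t0, t8}
Sat(EX (EX q)) = {s : some successor in {t0, t8}} = {t0, t1, t3, t9}
E[b U EX (EX q)]: least fixpoint, start Z0 = Sat(EX (EX q)) = {t0, t1, t3, t9}, add states in Sat(b) with some successor in Z. Z1 = {t0, t1, t2, t3, t7, t9}; fixed.
Sat(E[b U EX (EX q)]) = {t0, t1, t2, t3, t7, t9}
t0 ∈ Sat(E[b U EX (EX q)]) = {t0, t1, t2, t3, t7, t9}, so the formula holds at t0.

Yes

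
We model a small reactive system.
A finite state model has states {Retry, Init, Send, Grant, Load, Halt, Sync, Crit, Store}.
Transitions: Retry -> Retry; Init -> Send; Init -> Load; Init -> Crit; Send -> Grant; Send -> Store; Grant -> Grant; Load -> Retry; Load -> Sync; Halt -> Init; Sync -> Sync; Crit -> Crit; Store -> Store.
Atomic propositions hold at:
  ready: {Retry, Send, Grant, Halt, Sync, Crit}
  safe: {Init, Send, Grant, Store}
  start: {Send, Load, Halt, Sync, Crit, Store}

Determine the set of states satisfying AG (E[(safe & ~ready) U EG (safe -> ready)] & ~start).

Sat(~ready) = {Init, Load, Store}
Sat(safe & ~ready) = {Init, Store}
Sat(safe -> ready) = {Retry, Send, Grant, Load, Halt, Sync, Crit}
EG (safe -> ready): greatest fixpoint, start Z0 = {Retry, Send, Grant, Load, Halt, Sync, Crit}, keep only states in Sat with some successor in Z. Z1 = {Retry, Send, Grant, Load, Sync, Crit}; fixed.
Sat(EG (safe -> ready)) = {Retry, Send, Grant, Load, Sync, Crit}
E[(safe & ~ready) U EG (safe -> ready)]: least fixpoint, start Z0 = Sat(EG (safe -> ready)) = {Retry, Send, Grant, Load, Sync, Crit}, add states in Sat(safe & ~ready) with some successor in Z. Z1 = {Retry, Init, Send, Grant, Load, Sync, Crit}; fixed.
Sat(E[(safe & ~ready) U EG (safe -> ready)]) = {Retry, Init, Send, Grant, Load, Sync, Crit}
Sat(~start) = {Retry, Init, Grant}
Sat(E[(safe & ~ready) U EG (safe -> ready)] & ~start) = {Retry, Init, Grant}
AG (E[(safe & ~ready) U EG (safe -> ready)] & ~start): greatest fixpoint, start Z0 = {Retry, Init, Grant}, keep only states in Sat with every successor in Z. Z1 = {Retry, Grant}; fixed.
Sat(AG (E[(safe & ~ready) U EG (safe -> ready)] & ~start)) = {Retry, Grant}

{Retry, Grant}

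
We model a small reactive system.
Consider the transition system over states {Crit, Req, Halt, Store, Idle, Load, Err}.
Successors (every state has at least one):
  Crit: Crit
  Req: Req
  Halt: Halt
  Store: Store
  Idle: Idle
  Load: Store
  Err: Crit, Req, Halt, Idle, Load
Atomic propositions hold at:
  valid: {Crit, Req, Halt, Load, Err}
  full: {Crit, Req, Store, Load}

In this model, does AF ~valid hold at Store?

Sat(~valid) = {Store, Idle}
AF ~valid: least fixpoint, start Z0 = {Store, Idle}, add states with every successor in Z. Z1 = {Store, Idle, Load}; fixed.
Sat(AF ~valid) = {Store, Idle, Load}
Store ∈ Sat(AF ~valid) = {Store, Idle, Load}, so the formula holds at Store.

Yes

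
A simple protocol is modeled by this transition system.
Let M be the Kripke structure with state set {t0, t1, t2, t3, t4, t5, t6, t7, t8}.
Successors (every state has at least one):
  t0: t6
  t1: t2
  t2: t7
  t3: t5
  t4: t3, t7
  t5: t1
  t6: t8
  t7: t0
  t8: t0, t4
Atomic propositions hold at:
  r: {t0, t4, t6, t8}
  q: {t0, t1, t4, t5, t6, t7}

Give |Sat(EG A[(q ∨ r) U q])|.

5

Sat(q ∨ r) = {t0, t1, t4, t5, t6, t7, t8}
A[(q ∨ r) U q]: least fixpoint, start Z0 = Sat(q) = {t0, t1, t4, t5, t6, t7}, add states in Sat(q ∨ r) with every successor in Z. Z1 = {t0, t1, t4, t5, t6, t7, t8}; fixed.
Sat(A[(q ∨ r) U q]) = {t0, t1, t4, t5, t6, t7, t8}
EG A[(q ∨ r) U q]: greatest fixpoint, start Z0 = {t0, t1, t4, t5, t6, t7, t8}, keep only states in Sat with some successor in Z. Z1 = {t0, t4, t5, t6, t7, t8}; Z2 = {t0, t4, t6, t7, t8}; fixed.
Sat(EG A[(q ∨ r) U q]) = {t0, t4, t6, t7, t8}
|Sat(EG A[(q ∨ r) U q])| = |{t0, t4, t6, t7, t8}| = 5.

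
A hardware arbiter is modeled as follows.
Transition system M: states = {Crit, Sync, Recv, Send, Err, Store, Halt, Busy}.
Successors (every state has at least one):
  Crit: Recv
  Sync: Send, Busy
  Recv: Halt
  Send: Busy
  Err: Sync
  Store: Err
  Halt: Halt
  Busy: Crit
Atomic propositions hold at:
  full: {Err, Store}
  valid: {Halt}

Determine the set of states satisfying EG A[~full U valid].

{Crit, Sync, Recv, Send, Halt, Busy}

Sat(~full) = {Crit, Sync, Recv, Send, Halt, Busy}
A[~full U valid]: least fixpoint, start Z0 = Sat(valid) = {Halt}, add states in Sat(~full) with every successor in Z. Z1 = {Recv, Halt}; Z2 = {Crit, Recv, Halt}; Z3 = {Crit, Recv, Halt, Busy}; Z4 = {Crit, Recv, Send, Halt, Busy}; Z5 = {Crit, Sync, Recv, Send, Halt, Busy}; fixed.
Sat(A[~full U valid]) = {Crit, Sync, Recv, Send, Halt, Busy}
EG A[~full U valid]: greatest fixpoint, start Z0 = {Crit, Sync, Recv, Send, Halt, Busy}, keep only states in Sat with some successor in Z. Already a fixed point.
Sat(EG A[~full U valid]) = {Crit, Sync, Recv, Send, Halt, Busy}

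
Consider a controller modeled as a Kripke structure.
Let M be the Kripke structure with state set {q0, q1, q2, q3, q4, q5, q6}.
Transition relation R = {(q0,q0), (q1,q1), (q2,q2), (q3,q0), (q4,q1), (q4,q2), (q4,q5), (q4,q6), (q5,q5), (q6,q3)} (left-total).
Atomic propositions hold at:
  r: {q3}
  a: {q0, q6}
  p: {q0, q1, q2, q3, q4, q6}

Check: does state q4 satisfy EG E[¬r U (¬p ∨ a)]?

Yes

Sat(¬r) = {q0, q1, q2, q4, q5, q6}
Sat(¬p) = {q5}
Sat(¬p ∨ a) = {q0, q5, q6}
E[¬r U (¬p ∨ a)]: least fixpoint, start Z0 = Sat((¬p ∨ a)) = {q0, q5, q6}, add states in Sat(¬r) with some successor in Z. Z1 = {q0, q4, q5, q6}; fixed.
Sat(E[¬r U (¬p ∨ a)]) = {q0, q4, q5, q6}
EG E[¬r U (¬p ∨ a)]: greatest fixpoint, start Z0 = {q0, q4, q5, q6}, keep only states in Sat with some successor in Z. Z1 = {q0, q4, q5}; fixed.
Sat(EG E[¬r U (¬p ∨ a)]) = {q0, q4, q5}
q4 ∈ Sat(EG E[¬r U (¬p ∨ a)]) = {q0, q4, q5}, so the formula holds at q4.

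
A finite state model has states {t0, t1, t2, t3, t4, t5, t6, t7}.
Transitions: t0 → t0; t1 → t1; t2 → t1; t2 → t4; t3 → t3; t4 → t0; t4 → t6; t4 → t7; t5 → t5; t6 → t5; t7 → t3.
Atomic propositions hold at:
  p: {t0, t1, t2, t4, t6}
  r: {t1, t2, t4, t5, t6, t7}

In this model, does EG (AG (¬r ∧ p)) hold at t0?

Sat(¬r) = {t0, t3}
Sat(¬r ∧ p) = {t0}
AG (¬r ∧ p): greatest fixpoint, start Z0 = {t0}, keep only states in Sat with every successor in Z. Already a fixed point.
Sat(AG (¬r ∧ p)) = {t0}
EG (AG (¬r ∧ p)): greatest fixpoint, start Z0 = {t0}, keep only states in Sat with some successor in Z. Already a fixed point.
Sat(EG (AG (¬r ∧ p))) = {t0}
t0 ∈ Sat(EG (AG (¬r ∧ p))) = {t0}, so the formula holds at t0.

Yes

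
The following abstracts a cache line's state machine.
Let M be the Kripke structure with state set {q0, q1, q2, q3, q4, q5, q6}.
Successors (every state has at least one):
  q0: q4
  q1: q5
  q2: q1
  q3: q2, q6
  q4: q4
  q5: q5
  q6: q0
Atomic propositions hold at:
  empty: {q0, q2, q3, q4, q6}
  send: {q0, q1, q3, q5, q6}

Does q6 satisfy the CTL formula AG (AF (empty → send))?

No

Sat(empty → send) = {q0, q1, q3, q5, q6}
AF (empty → send): least fixpoint, start Z0 = {q0, q1, q3, q5, q6}, add states with every successor in Z. Z1 = {q0, q1, q2, q3, q5, q6}; fixed.
Sat(AF (empty → send)) = {q0, q1, q2, q3, q5, q6}
AG (AF (empty → send)): greatest fixpoint, start Z0 = {q0, q1, q2, q3, q5, q6}, keep only states in Sat with every successor in Z. Z1 = {q1, q2, q3, q5, q6}; Z2 = {q1, q2, q3, q5}; Z3 = {q1, q2, q5}; fixed.
Sat(AG (AF (empty → send))) = {q1, q2, q5}
q6 ∉ Sat(AG (AF (empty → send))) = {q1, q2, q5}, so the formula does not hold at q6.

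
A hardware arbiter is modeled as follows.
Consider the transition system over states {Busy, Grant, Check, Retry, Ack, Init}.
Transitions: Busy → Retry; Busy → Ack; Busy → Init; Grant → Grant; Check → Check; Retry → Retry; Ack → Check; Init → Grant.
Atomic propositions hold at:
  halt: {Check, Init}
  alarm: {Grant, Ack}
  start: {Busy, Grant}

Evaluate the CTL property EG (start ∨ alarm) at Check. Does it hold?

No

Sat(start ∨ alarm) = {Busy, Grant, Ack}
EG (start ∨ alarm): greatest fixpoint, start Z0 = {Busy, Grant, Ack}, keep only states in Sat with some successor in Z. Z1 = {Busy, Grant}; Z2 = {Grant}; fixed.
Sat(EG (start ∨ alarm)) = {Grant}
Check ∉ Sat(EG (start ∨ alarm)) = {Grant}, so the formula does not hold at Check.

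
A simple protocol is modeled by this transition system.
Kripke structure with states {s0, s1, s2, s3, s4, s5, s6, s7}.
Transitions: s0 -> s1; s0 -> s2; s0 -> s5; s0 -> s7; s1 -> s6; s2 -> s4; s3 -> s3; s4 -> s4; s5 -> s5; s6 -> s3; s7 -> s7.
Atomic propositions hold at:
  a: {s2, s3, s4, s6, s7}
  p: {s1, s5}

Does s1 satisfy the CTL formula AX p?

No

Sat(AX p) = {s : every successor in {s1, s5}} = {s5}
s1 ∉ Sat(AX p) = {s5}, so the formula does not hold at s1.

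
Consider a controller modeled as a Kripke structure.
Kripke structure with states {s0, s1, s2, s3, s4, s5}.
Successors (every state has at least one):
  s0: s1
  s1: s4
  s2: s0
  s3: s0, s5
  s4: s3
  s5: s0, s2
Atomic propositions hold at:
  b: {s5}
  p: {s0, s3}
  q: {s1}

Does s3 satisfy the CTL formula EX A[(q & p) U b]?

Yes

Sat(q & p) = ∅
A[(q & p) U b]: least fixpoint, start Z0 = Sat(b) = {s5}, add states in Sat(q & p) with every successor in Z. Already a fixed point.
Sat(A[(q & p) U b]) = {s5}
Sat(EX A[(q & p) U b]) = {s : some successor in {s5}} = {s3}
s3 ∈ Sat(EX A[(q & p) U b]) = {s3}, so the formula holds at s3.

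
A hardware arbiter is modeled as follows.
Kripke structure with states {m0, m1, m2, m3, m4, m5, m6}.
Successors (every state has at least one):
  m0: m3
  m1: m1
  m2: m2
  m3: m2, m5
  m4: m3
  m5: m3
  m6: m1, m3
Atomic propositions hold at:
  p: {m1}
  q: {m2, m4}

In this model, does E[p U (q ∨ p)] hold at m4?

Sat(q ∨ p) = {m1, m2, m4}
E[p U (q ∨ p)]: least fixpoint, start Z0 = Sat((q ∨ p)) = {m1, m2, m4}, add states in Sat(p) with some successor in Z. Already a fixed point.
Sat(E[p U (q ∨ p)]) = {m1, m2, m4}
m4 ∈ Sat(E[p U (q ∨ p)]) = {m1, m2, m4}, so the formula holds at m4.

Yes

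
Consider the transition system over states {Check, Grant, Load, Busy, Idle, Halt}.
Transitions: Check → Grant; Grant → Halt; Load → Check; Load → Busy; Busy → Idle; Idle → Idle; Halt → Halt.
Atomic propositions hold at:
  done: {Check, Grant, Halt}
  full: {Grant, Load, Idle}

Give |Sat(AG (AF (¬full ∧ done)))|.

3

Sat(¬full) = {Check, Busy, Halt}
Sat(¬full ∧ done) = {Check, Halt}
AF (¬full ∧ done): least fixpoint, start Z0 = {Check, Halt}, add states with every successor in Z. Z1 = {Check, Grant, Halt}; fixed.
Sat(AF (¬full ∧ done)) = {Check, Grant, Halt}
AG (AF (¬full ∧ done)): greatest fixpoint, start Z0 = {Check, Grant, Halt}, keep only states in Sat with every successor in Z. Already a fixed point.
Sat(AG (AF (¬full ∧ done))) = {Check, Grant, Halt}
|Sat(AG (AF (¬full ∧ done)))| = |{Check, Grant, Halt}| = 3.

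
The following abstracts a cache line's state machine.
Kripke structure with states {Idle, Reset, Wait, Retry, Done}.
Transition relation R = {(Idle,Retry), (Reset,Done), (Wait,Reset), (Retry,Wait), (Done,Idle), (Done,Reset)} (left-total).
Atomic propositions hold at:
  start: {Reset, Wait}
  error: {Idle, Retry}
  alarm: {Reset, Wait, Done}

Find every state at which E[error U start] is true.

{Idle, Reset, Wait, Retry}

E[error U start]: least fixpoint, start Z0 = Sat(start) = {Reset, Wait}, add states in Sat(error) with some successor in Z. Z1 = {Reset, Wait, Retry}; Z2 = {Idle, Reset, Wait, Retry}; fixed.
Sat(E[error U start]) = {Idle, Reset, Wait, Retry}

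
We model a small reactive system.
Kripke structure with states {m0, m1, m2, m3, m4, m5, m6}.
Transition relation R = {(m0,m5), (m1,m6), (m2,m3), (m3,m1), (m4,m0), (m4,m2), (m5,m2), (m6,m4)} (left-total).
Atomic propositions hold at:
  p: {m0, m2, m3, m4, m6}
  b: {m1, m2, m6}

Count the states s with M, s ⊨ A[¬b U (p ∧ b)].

Sat(¬b) = {m0, m3, m4, m5}
Sat(p ∧ b) = {m2, m6}
A[¬b U (p ∧ b)]: least fixpoint, start Z0 = Sat((p ∧ b)) = {m2, m6}, add states in Sat(¬b) with every successor in Z. Z1 = {m2, m5, m6}; Z2 = {m0, m2, m5, m6}; Z3 = {m0, m2, m4, m5, m6}; fixed.
Sat(A[¬b U (p ∧ b)]) = {m0, m2, m4, m5, m6}
|Sat(A[¬b U (p ∧ b)])| = |{m0, m2, m4, m5, m6}| = 5.

5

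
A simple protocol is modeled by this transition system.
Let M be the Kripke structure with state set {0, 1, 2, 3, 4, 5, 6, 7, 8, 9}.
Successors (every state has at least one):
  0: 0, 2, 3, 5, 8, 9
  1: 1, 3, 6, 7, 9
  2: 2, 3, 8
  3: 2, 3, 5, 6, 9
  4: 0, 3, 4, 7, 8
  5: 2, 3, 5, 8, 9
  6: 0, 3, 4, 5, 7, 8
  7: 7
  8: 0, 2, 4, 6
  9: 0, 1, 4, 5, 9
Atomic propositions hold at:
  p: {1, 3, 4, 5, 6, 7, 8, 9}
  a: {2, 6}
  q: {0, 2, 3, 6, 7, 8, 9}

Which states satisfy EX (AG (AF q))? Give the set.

AF q: least fixpoint, start Z0 = {0, 2, 3, 6, 7, 8, 9}, add states with every successor in Z. Already a fixed point.
Sat(AF q) = {0, 2, 3, 6, 7, 8, 9}
AG (AF q): greatest fixpoint, start Z0 = {0, 2, 3, 6, 7, 8, 9}, keep only states in Sat with every successor in Z. Z1 = {2, 7}; Z2 = {7}; fixed.
Sat(AG (AF q)) = {7}
Sat(EX (AG (AF q))) = {s : some successor in {7}} = {1, 4, 6, 7}

{1, 4, 6, 7}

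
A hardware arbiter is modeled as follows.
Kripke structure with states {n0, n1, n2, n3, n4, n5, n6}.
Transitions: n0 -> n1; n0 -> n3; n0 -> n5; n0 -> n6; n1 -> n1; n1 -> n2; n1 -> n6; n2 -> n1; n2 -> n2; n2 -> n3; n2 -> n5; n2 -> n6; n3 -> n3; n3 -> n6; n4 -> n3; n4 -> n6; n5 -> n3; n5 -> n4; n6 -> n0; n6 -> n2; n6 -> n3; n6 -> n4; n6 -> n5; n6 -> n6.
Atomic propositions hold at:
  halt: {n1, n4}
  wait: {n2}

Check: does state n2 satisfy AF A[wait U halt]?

A[wait U halt]: least fixpoint, start Z0 = Sat(halt) = {n1, n4}, add states in Sat(wait) with every successor in Z. Already a fixed point.
Sat(A[wait U halt]) = {n1, n4}
AF A[wait U halt]: least fixpoint, start Z0 = {n1, n4}, add states with every successor in Z. Already a fixed point.
Sat(AF A[wait U halt]) = {n1, n4}
n2 ∉ Sat(AF A[wait U halt]) = {n1, n4}, so the formula does not hold at n2.

No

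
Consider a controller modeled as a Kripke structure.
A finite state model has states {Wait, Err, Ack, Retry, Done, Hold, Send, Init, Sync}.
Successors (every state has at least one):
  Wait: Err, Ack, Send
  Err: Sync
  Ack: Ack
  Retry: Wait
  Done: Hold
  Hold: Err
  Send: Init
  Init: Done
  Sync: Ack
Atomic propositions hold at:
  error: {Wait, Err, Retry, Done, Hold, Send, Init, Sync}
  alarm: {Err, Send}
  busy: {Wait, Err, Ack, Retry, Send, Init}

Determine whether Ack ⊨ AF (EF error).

No

EF error: least fixpoint, start Z0 = {Wait, Err, Retry, Done, Hold, Send, Init, Sync}, add states with some successor in Z. Already a fixed point.
Sat(EF error) = {Wait, Err, Retry, Done, Hold, Send, Init, Sync}
AF (EF error): least fixpoint, start Z0 = {Wait, Err, Retry, Done, Hold, Send, Init, Sync}, add states with every successor in Z. Already a fixed point.
Sat(AF (EF error)) = {Wait, Err, Retry, Done, Hold, Send, Init, Sync}
Ack ∉ Sat(AF (EF error)) = {Wait, Err, Retry, Done, Hold, Send, Init, Sync}, so the formula does not hold at Ack.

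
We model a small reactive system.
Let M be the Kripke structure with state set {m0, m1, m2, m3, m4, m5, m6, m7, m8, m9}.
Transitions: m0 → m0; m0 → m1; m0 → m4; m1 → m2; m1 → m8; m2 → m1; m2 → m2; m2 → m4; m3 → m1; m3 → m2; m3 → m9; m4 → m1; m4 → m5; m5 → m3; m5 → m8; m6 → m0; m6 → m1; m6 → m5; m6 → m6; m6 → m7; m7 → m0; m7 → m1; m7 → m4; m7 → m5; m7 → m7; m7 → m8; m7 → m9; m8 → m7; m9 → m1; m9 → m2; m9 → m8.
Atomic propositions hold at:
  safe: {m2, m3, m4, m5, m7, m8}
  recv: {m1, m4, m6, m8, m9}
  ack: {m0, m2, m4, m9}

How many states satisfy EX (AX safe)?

Sat(AX safe) = {s : every successor in {m2, m3, m4, m5, m7, m8}} = {m1, m5, m8}
Sat(EX (AX safe)) = {s : some successor in {m1, m5, m8}} = {m0, m1, m2, m3, m4, m5, m6, m7, m9}
|Sat(EX (AX safe))| = |{m0, m1, m2, m3, m4, m5, m6, m7, m9}| = 9.

9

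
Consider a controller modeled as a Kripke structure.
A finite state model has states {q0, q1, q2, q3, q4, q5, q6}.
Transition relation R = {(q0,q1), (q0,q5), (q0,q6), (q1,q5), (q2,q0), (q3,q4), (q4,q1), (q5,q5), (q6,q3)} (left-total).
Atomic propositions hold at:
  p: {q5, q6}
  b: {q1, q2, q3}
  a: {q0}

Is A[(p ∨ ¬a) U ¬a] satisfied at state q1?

Yes

Sat(¬a) = {q1, q2, q3, q4, q5, q6}
Sat(p ∨ ¬a) = {q1, q2, q3, q4, q5, q6}
A[(p ∨ ¬a) U ¬a]: least fixpoint, start Z0 = Sat(¬a) = {q1, q2, q3, q4, q5, q6}, add states in Sat(p ∨ ¬a) with every successor in Z. Already a fixed point.
Sat(A[(p ∨ ¬a) U ¬a]) = {q1, q2, q3, q4, q5, q6}
q1 ∈ Sat(A[(p ∨ ¬a) U ¬a]) = {q1, q2, q3, q4, q5, q6}, so the formula holds at q1.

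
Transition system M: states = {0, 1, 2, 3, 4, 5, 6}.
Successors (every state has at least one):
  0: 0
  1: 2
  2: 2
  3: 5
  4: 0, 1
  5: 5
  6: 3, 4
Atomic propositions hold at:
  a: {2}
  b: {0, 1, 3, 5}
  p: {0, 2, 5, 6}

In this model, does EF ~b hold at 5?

No

Sat(~b) = {2, 4, 6}
EF ~b: least fixpoint, start Z0 = {2, 4, 6}, add states with some successor in Z. Z1 = {1, 2, 4, 6}; fixed.
Sat(EF ~b) = {1, 2, 4, 6}
5 ∉ Sat(EF ~b) = {1, 2, 4, 6}, so the formula does not hold at 5.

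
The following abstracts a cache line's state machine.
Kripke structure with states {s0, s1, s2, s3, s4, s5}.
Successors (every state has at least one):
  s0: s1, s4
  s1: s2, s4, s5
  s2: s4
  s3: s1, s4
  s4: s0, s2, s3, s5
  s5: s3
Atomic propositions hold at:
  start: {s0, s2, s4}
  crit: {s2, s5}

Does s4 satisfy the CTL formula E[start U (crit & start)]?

Yes

Sat(crit & start) = {s2}
E[start U (crit & start)]: least fixpoint, start Z0 = Sat((crit & start)) = {s2}, add states in Sat(start) with some successor in Z. Z1 = {s2, s4}; Z2 = {s0, s2, s4}; fixed.
Sat(E[start U (crit & start)]) = {s0, s2, s4}
s4 ∈ Sat(E[start U (crit & start)]) = {s0, s2, s4}, so the formula holds at s4.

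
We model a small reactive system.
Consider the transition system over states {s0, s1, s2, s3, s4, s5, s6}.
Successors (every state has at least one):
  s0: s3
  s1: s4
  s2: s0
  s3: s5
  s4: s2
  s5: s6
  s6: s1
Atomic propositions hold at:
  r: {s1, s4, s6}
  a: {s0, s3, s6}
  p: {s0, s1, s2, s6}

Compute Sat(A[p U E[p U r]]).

E[p U r]: least fixpoint, start Z0 = Sat(r) = {s1, s4, s6}, add states in Sat(p) with some successor in Z. Already a fixed point.
Sat(E[p U r]) = {s1, s4, s6}
A[p U E[p U r]]: least fixpoint, start Z0 = Sat(E[p U r]) = {s1, s4, s6}, add states in Sat(p) with every successor in Z. Already a fixed point.
Sat(A[p U E[p U r]]) = {s1, s4, s6}

{s1, s4, s6}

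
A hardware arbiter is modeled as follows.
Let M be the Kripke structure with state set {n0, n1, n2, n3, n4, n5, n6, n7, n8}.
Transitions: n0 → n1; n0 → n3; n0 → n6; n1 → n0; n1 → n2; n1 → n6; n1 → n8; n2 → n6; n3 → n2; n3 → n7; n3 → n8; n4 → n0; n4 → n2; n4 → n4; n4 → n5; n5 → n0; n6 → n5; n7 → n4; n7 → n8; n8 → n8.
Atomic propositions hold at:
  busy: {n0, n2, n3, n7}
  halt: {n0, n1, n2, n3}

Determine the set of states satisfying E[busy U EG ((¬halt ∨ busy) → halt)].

Sat(¬halt) = {n4, n5, n6, n7, n8}
Sat(¬halt ∨ busy) = {n0, n2, n3, n4, n5, n6, n7, n8}
Sat((¬halt ∨ busy) → halt) = {n0, n1, n2, n3}
EG ((¬halt ∨ busy) → halt): greatest fixpoint, start Z0 = {n0, n1, n2, n3}, keep only states in Sat with some successor in Z. Z1 = {n0, n1, n3}; Z2 = {n0, n1}; fixed.
Sat(EG ((¬halt ∨ busy) → halt)) = {n0, n1}
E[busy U EG ((¬halt ∨ busy) → halt)]: least fixpoint, start Z0 = Sat(EG ((¬halt ∨ busy) → halt)) = {n0, n1}, add states in Sat(busy) with some successor in Z. Already a fixed point.
Sat(E[busy U EG ((¬halt ∨ busy) → halt)]) = {n0, n1}

{n0, n1}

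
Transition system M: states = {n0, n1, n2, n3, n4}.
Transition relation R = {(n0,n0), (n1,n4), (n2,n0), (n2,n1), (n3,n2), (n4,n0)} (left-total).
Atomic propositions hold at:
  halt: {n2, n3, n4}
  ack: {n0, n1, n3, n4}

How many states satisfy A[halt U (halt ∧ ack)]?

Sat(halt ∧ ack) = {n3, n4}
A[halt U (halt ∧ ack)]: least fixpoint, start Z0 = Sat((halt ∧ ack)) = {n3, n4}, add states in Sat(halt) with every successor in Z. Already a fixed point.
Sat(A[halt U (halt ∧ ack)]) = {n3, n4}
|Sat(A[halt U (halt ∧ ack)])| = |{n3, n4}| = 2.

2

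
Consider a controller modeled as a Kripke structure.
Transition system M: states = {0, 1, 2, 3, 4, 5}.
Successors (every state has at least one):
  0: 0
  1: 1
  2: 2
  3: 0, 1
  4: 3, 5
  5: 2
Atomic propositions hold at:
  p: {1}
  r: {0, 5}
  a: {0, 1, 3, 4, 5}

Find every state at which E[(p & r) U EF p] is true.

{1, 3, 4}

Sat(p & r) = ∅
EF p: least fixpoint, start Z0 = {1}, add states with some successor in Z. Z1 = {1, 3}; Z2 = {1, 3, 4}; fixed.
Sat(EF p) = {1, 3, 4}
E[(p & r) U EF p]: least fixpoint, start Z0 = Sat(EF p) = {1, 3, 4}, add states in Sat(p & r) with some successor in Z. Already a fixed point.
Sat(E[(p & r) U EF p]) = {1, 3, 4}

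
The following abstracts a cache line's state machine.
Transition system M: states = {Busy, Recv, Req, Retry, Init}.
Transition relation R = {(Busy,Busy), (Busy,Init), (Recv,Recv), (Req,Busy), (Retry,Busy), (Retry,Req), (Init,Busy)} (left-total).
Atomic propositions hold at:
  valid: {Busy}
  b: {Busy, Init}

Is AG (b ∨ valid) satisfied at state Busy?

Sat(b ∨ valid) = {Busy, Init}
AG (b ∨ valid): greatest fixpoint, start Z0 = {Busy, Init}, keep only states in Sat with every successor in Z. Already a fixed point.
Sat(AG (b ∨ valid)) = {Busy, Init}
Busy ∈ Sat(AG (b ∨ valid)) = {Busy, Init}, so the formula holds at Busy.

Yes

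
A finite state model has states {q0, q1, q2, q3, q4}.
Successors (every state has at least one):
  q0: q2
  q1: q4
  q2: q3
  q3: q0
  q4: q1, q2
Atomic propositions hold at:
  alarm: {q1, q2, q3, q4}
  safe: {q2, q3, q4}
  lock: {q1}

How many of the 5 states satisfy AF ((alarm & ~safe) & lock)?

Sat(~safe) = {q0, q1}
Sat(alarm & ~safe) = {q1}
Sat((alarm & ~safe) & lock) = {q1}
AF ((alarm & ~safe) & lock): least fixpoint, start Z0 = {q1}, add states with every successor in Z. Already a fixed point.
Sat(AF ((alarm & ~safe) & lock)) = {q1}
|Sat(AF ((alarm & ~safe) & lock))| = |{q1}| = 1.

1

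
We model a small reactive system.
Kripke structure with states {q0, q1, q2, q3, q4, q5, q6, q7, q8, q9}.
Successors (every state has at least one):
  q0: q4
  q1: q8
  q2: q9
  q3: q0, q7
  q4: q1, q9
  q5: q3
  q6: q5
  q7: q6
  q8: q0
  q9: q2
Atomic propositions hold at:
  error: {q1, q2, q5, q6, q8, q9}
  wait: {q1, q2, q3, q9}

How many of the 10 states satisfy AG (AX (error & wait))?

2

Sat(error & wait) = {q1, q2, q9}
Sat(AX (error & wait)) = {s : every successor in {q1, q2, q9}} = {q2, q4, q9}
AG (AX (error & wait)): greatest fixpoint, start Z0 = {q2, q4, q9}, keep only states in Sat with every successor in Z. Z1 = {q2, q9}; fixed.
Sat(AG (AX (error & wait))) = {q2, q9}
|Sat(AG (AX (error & wait)))| = |{q2, q9}| = 2.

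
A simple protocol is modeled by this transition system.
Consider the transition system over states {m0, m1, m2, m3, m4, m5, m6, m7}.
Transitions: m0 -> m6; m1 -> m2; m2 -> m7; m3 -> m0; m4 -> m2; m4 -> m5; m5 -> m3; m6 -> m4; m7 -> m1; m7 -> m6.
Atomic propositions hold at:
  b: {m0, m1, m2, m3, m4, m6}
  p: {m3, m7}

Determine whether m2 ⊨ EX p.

Yes

Sat(EX p) = {s : some successor in {m3, m7}} = {m2, m5}
m2 ∈ Sat(EX p) = {m2, m5}, so the formula holds at m2.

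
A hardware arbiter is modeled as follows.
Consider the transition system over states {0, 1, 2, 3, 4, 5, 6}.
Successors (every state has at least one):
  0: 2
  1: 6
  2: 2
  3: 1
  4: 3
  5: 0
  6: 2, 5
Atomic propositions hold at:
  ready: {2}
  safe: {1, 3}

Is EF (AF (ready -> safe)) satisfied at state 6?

Sat(ready -> safe) = {0, 1, 3, 4, 5, 6}
AF (ready -> safe): least fixpoint, start Z0 = {0, 1, 3, 4, 5, 6}, add states with every successor in Z. Already a fixed point.
Sat(AF (ready -> safe)) = {0, 1, 3, 4, 5, 6}
EF (AF (ready -> safe)): least fixpoint, start Z0 = {0, 1, 3, 4, 5, 6}, add states with some successor in Z. Already a fixed point.
Sat(EF (AF (ready -> safe))) = {0, 1, 3, 4, 5, 6}
6 ∈ Sat(EF (AF (ready -> safe))) = {0, 1, 3, 4, 5, 6}, so the formula holds at 6.

Yes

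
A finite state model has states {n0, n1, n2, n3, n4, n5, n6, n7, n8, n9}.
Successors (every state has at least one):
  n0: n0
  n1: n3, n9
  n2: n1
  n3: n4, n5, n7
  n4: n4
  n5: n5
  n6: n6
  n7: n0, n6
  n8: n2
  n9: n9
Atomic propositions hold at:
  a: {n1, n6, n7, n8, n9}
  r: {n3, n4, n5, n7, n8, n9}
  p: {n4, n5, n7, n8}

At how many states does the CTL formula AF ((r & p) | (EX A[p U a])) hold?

9

Sat(r & p) = {n4, n5, n7, n8}
A[p U a]: least fixpoint, start Z0 = Sat(a) = {n1, n6, n7, n8, n9}, add states in Sat(p) with every successor in Z. Already a fixed point.
Sat(A[p U a]) = {n1, n6, n7, n8, n9}
Sat(EX A[p U a]) = {s : some successor in {n1, n6, n7, n8, n9}} = {n1, n2, n3, n6, n7, n9}
Sat((r & p) | (EX A[p U a])) = {n1, n2, n3, n4, n5, n6, n7, n8, n9}
AF ((r & p) | (EX A[p U a])): least fixpoint, start Z0 = {n1, n2, n3, n4, n5, n6, n7, n8, n9}, add states with every successor in Z. Already a fixed point.
Sat(AF ((r & p) | (EX A[p U a]))) = {n1, n2, n3, n4, n5, n6, n7, n8, n9}
|Sat(AF ((r & p) | (EX A[p U a])))| = |{n1, n2, n3, n4, n5, n6, n7, n8, n9}| = 9.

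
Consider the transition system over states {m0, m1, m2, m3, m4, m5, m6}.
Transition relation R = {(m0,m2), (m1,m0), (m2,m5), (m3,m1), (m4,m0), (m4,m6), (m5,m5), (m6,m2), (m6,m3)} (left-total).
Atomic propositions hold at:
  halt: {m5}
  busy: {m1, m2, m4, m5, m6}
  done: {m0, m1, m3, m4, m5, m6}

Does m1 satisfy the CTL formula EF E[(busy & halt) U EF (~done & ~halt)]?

Yes

Sat(busy & halt) = {m5}
Sat(~done) = {m2}
Sat(~halt) = {m0, m1, m2, m3, m4, m6}
Sat(~done & ~halt) = {m2}
EF (~done & ~halt): least fixpoint, start Z0 = {m2}, add states with some successor in Z. Z1 = {m0, m2, m6}; Z2 = {m0, m1, m2, m4, m6}; Z3 = {m0, m1, m2, m3, m4, m6}; fixed.
Sat(EF (~done & ~halt)) = {m0, m1, m2, m3, m4, m6}
E[(busy & halt) U EF (~done & ~halt)]: least fixpoint, start Z0 = Sat(EF (~done & ~halt)) = {m0, m1, m2, m3, m4, m6}, add states in Sat(busy & halt) with some successor in Z. Already a fixed point.
Sat(E[(busy & halt) U EF (~done & ~halt)]) = {m0, m1, m2, m3, m4, m6}
EF E[(busy & halt) U EF (~done & ~halt)]: least fixpoint, start Z0 = {m0, m1, m2, m3, m4, m6}, add states with some successor in Z. Already a fixed point.
Sat(EF E[(busy & halt) U EF (~done & ~halt)]) = {m0, m1, m2, m3, m4, m6}
m1 ∈ Sat(EF E[(busy & halt) U EF (~done & ~halt)]) = {m0, m1, m2, m3, m4, m6}, so the formula holds at m1.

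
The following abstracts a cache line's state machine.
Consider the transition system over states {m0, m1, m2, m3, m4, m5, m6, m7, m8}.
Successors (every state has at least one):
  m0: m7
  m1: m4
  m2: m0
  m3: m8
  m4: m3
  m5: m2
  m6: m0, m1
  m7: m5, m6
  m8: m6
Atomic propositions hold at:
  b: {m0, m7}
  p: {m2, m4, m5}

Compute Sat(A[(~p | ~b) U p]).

Sat(~p) = {m0, m1, m3, m6, m7, m8}
Sat(~b) = {m1, m2, m3, m4, m5, m6, m8}
Sat(~p | ~b) = {m0, m1, m2, m3, m4, m5, m6, m7, m8}
A[(~p | ~b) U p]: least fixpoint, start Z0 = Sat(p) = {m2, m4, m5}, add states in Sat(~p | ~b) with every successor in Z. Z1 = {m1, m2, m4, m5}; fixed.
Sat(A[(~p | ~b) U p]) = {m1, m2, m4, m5}

{m1, m2, m4, m5}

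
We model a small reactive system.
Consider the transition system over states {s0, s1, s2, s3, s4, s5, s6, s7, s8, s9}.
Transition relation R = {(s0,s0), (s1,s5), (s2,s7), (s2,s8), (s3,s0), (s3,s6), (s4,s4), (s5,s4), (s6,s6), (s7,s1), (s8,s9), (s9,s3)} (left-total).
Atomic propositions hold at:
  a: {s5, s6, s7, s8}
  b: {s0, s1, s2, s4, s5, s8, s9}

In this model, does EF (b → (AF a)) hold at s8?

AF a: least fixpoint, start Z0 = {s5, s6, s7, s8}, add states with every successor in Z. Z1 = {s1, s2, s5, s6, s7, s8}; fixed.
Sat(AF a) = {s1, s2, s5, s6, s7, s8}
Sat(b → (AF a)) = {s1, s2, s3, s5, s6, s7, s8}
EF (b → (AF a)): least fixpoint, start Z0 = {s1, s2, s3, s5, s6, s7, s8}, add states with some successor in Z. Z1 = {s1, s2, s3, s5, s6, s7, s8, s9}; fixed.
Sat(EF (b → (AF a))) = {s1, s2, s3, s5, s6, s7, s8, s9}
s8 ∈ Sat(EF (b → (AF a))) = {s1, s2, s3, s5, s6, s7, s8, s9}, so the formula holds at s8.

Yes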